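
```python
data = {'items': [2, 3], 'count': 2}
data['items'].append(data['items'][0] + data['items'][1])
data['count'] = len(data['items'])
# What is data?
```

After line 1: data = {'items': [2, 3], 'count': 2}
After line 2 (append 2 + 3 = 5): data = {'items': [2, 3, 5], 'count': 2}
After line 3 (count = len(items) = 3): data = {'items': [2, 3, 5], 'count': 3}

{'items': [2, 3, 5], 'count': 3}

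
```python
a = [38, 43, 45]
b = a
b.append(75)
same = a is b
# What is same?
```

After line 1: a = [38, 43, 45]
After line 2 (b = a is an alias, same object): a = [38, 43, 45], b = [38, 43, 45]
After line 3 (b.append mutates the shared list): a = [38, 43, 45, 75], b = [38, 43, 45, 75]
After line 4 (same = a is b; same object -> True): same = True

True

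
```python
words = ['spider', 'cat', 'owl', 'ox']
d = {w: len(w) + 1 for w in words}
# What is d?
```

{'spider': 7, 'cat': 4, 'owl': 4, 'ox': 3}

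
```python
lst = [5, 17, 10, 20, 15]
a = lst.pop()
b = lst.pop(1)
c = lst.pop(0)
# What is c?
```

After line 1: lst = [5, 17, 10, 20, 15]
After line 2 (pop() -> a = 15): lst = [5, 17, 10, 20]
After line 3 (pop(1) -> b = 17): lst = [5, 10, 20]
After line 4 (pop(0) -> c = 5): lst = [10, 20]

5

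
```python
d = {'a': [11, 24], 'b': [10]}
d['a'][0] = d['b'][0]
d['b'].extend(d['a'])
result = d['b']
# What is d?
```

After line 1: d = {'a': [11, 24], 'b': [10]}
After line 2 (a[0] = b[0] = 10): d = {'a': [10, 24], 'b': [10]}
After line 3 (b.extend(a) appends [10, 24]): d = {'a': [10, 24], 'b': [10, 10, 24]}
After line 4: result = d['b'] = [10, 10, 24]

{'a': [10, 24], 'b': [10, 10, 24]}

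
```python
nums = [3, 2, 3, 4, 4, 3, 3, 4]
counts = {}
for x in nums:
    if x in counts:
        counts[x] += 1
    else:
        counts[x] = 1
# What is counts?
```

Initial: counts = {}, nums = [3, 2, 3, 4, 4, 3, 3, 4]
See 3: counts = {3: 1}
See 2: counts = {3: 1, 2: 1}
See 3: counts = {3: 2, 2: 1}
See 4: counts = {3: 2, 2: 1, 4: 1}
See 4: counts = {3: 2, 2: 1, 4: 2}
See 3: counts = {3: 3, 2: 1, 4: 2}
See 3: counts = {3: 4, 2: 1, 4: 2}
See 4: counts = {3: 4, 2: 1, 4: 3}

{3: 4, 2: 1, 4: 3}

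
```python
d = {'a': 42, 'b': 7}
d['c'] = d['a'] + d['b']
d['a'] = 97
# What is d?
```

After line 1: d = {'a': 42, 'b': 7}
After line 2 (d['c'] = 42 + 7): d = {'a': 42, 'b': 7, 'c': 49}
After line 3: d = {'a': 97, 'b': 7, 'c': 49}

{'a': 97, 'b': 7, 'c': 49}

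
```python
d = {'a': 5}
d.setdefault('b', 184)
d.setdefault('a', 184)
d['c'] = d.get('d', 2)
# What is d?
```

After line 1: d = {'a': 5}
After line 2 (setdefault adds 'b'=184): d = {'a': 5, 'b': 184}
After line 3 (setdefault 'a' no-op, already exists): d = {'a': 5, 'b': 184}
After line 4 (get('d', 2) returns default since 'd' not in d): d = {'a': 5, 'b': 184, 'c': 2}

{'a': 5, 'b': 184, 'c': 2}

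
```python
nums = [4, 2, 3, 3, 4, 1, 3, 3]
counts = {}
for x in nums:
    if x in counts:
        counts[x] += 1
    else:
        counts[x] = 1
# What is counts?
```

Initial: counts = {}, nums = [4, 2, 3, 3, 4, 1, 3, 3]
See 4: counts = {4: 1}
See 2: counts = {4: 1, 2: 1}
See 3: counts = {4: 1, 2: 1, 3: 1}
See 3: counts = {4: 1, 2: 1, 3: 2}
See 4: counts = {4: 2, 2: 1, 3: 2}
See 1: counts = {4: 2, 2: 1, 3: 2, 1: 1}
See 3: counts = {4: 2, 2: 1, 3: 3, 1: 1}
See 3: counts = {4: 2, 2: 1, 3: 4, 1: 1}

{4: 2, 2: 1, 3: 4, 1: 1}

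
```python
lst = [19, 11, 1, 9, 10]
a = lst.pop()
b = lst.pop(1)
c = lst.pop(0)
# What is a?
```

After line 1: lst = [19, 11, 1, 9, 10]
After line 2 (pop() -> a = 10): lst = [19, 11, 1, 9]
After line 3 (pop(1) -> b = 11): lst = [19, 1, 9]
After line 4 (pop(0) -> c = 19): lst = [1, 9]

10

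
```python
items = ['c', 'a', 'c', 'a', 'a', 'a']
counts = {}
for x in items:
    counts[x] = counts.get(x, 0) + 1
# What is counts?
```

Initial: counts = {}, items = ['c', 'a', 'c', 'a', 'a', 'a']
See 'c': counts = {'c': 1}
See 'a': counts = {'c': 1, 'a': 1}
See 'c': counts = {'c': 2, 'a': 1}
See 'a': counts = {'c': 2, 'a': 2}
See 'a': counts = {'c': 2, 'a': 3}
See 'a': counts = {'c': 2, 'a': 4}

{'c': 2, 'a': 4}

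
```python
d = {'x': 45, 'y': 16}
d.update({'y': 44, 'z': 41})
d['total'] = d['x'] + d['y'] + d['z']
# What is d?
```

After line 1: d = {'x': 45, 'y': 16}
After line 2 (y overwritten, z added): d = {'x': 45, 'y': 44, 'z': 41}
After line 3 (total = 45 + 44 + 41 = 130): d = {'x': 45, 'y': 44, 'z': 41, 'total': 130}

{'x': 45, 'y': 44, 'z': 41, 'total': 130}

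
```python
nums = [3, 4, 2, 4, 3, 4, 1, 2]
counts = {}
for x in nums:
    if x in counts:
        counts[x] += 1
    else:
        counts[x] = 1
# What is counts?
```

Initial: counts = {}, nums = [3, 4, 2, 4, 3, 4, 1, 2]
See 3: counts = {3: 1}
See 4: counts = {3: 1, 4: 1}
See 2: counts = {3: 1, 4: 1, 2: 1}
See 4: counts = {3: 1, 4: 2, 2: 1}
See 3: counts = {3: 2, 4: 2, 2: 1}
See 4: counts = {3: 2, 4: 3, 2: 1}
See 1: counts = {3: 2, 4: 3, 2: 1, 1: 1}
See 2: counts = {3: 2, 4: 3, 2: 2, 1: 1}

{3: 2, 4: 3, 2: 2, 1: 1}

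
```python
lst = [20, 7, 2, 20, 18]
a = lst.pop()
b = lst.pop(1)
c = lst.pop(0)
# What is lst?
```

After line 1: lst = [20, 7, 2, 20, 18]
After line 2 (pop() -> a = 18): lst = [20, 7, 2, 20]
After line 3 (pop(1) -> b = 7): lst = [20, 2, 20]
After line 4 (pop(0) -> c = 20): lst = [2, 20]

[2, 20]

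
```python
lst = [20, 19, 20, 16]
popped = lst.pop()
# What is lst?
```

[20, 19, 20]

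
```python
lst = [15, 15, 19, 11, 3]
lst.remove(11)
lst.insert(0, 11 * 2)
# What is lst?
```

After line 1: lst = [15, 15, 19, 11, 3]
After line 2 (remove first 11): lst = [15, 15, 19, 3]
After line 3 (insert 22 at index 0): lst = [22, 15, 15, 19, 3]

[22, 15, 15, 19, 3]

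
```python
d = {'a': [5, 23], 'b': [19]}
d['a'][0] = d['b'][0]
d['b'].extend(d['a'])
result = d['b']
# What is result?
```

After line 1: d = {'a': [5, 23], 'b': [19]}
After line 2 (a[0] = b[0] = 19): d = {'a': [19, 23], 'b': [19]}
After line 3 (b.extend(a) appends [19, 23]): d = {'a': [19, 23], 'b': [19, 19, 23]}
After line 4: result = d['b'] = [19, 19, 23]

[19, 19, 23]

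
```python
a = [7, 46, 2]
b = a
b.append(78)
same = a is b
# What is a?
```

After line 1: a = [7, 46, 2]
After line 2 (b = a is an alias, same object): a = [7, 46, 2], b = [7, 46, 2]
After line 3 (b.append mutates the shared list): a = [7, 46, 2, 78], b = [7, 46, 2, 78]
After line 4 (same = a is b; same object -> True): same = True

[7, 46, 2, 78]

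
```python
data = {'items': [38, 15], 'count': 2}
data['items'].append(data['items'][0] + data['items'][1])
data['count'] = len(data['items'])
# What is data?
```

After line 1: data = {'items': [38, 15], 'count': 2}
After line 2 (append 38 + 15 = 53): data = {'items': [38, 15, 53], 'count': 2}
After line 3 (count = len(items) = 3): data = {'items': [38, 15, 53], 'count': 3}

{'items': [38, 15, 53], 'count': 3}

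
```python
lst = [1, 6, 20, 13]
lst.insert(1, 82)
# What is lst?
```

[1, 82, 6, 20, 13]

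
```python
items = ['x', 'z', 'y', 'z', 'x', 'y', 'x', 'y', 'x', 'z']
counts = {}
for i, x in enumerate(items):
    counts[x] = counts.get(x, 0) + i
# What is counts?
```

Initial: counts = {}, items = ['x', 'z', 'y', 'z', 'x', 'y', 'x', 'y', 'x', 'z']
i=0, x='x': counts = {'x': 0}
i=1, x='z': counts = {'x': 0, 'z': 1}
i=2, x='y': counts = {'x': 0, 'z': 1, 'y': 2}
i=3, x='z': counts = {'x': 0, 'z': 4, 'y': 2}
i=4, x='x': counts = {'x': 4, 'z': 4, 'y': 2}
i=5, x='y': counts = {'x': 4, 'z': 4, 'y': 7}
i=6, x='x': counts = {'x': 10, 'z': 4, 'y': 7}
i=7, x='y': counts = {'x': 10, 'z': 4, 'y': 14}
i=8, x='x': counts = {'x': 18, 'z': 4, 'y': 14}
i=9, x='z': counts = {'x': 18, 'z': 13, 'y': 14}

{'x': 18, 'z': 13, 'y': 14}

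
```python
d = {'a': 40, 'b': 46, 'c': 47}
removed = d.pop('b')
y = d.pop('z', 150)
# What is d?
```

After line 1: d = {'a': 40, 'b': 46, 'c': 47}
After line 2 (pop 'b' returns 46): d = {'a': 40, 'c': 47}, removed = 46
After line 3 (pop 'z' missing, returns default 150): d = {'a': 40, 'c': 47}, y = 150

{'a': 40, 'c': 47}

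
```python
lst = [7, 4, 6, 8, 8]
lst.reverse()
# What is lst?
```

[8, 8, 6, 4, 7]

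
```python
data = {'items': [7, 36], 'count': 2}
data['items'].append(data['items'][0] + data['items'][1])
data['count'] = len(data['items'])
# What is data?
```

After line 1: data = {'items': [7, 36], 'count': 2}
After line 2 (append 7 + 36 = 43): data = {'items': [7, 36, 43], 'count': 2}
After line 3 (count = len(items) = 3): data = {'items': [7, 36, 43], 'count': 3}

{'items': [7, 36, 43], 'count': 3}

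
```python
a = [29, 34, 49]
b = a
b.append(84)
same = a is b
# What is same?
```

After line 1: a = [29, 34, 49]
After line 2 (b = a is an alias, same object): a = [29, 34, 49], b = [29, 34, 49]
After line 3 (b.append mutates the shared list): a = [29, 34, 49, 84], b = [29, 34, 49, 84]
After line 4 (same = a is b; same object -> True): same = True

True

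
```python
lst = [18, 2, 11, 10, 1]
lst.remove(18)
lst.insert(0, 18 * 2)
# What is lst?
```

After line 1: lst = [18, 2, 11, 10, 1]
After line 2 (remove first 18): lst = [2, 11, 10, 1]
After line 3 (insert 36 at index 0): lst = [36, 2, 11, 10, 1]

[36, 2, 11, 10, 1]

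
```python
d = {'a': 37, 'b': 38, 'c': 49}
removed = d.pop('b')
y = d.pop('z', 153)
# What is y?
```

After line 1: d = {'a': 37, 'b': 38, 'c': 49}
After line 2 (pop 'b' returns 38): d = {'a': 37, 'c': 49}, removed = 38
After line 3 (pop 'z' missing, returns default 153): d = {'a': 37, 'c': 49}, y = 153

153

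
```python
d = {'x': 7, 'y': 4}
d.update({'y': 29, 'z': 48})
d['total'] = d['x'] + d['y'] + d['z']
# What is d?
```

After line 1: d = {'x': 7, 'y': 4}
After line 2 (y overwritten, z added): d = {'x': 7, 'y': 29, 'z': 48}
After line 3 (total = 7 + 29 + 48 = 84): d = {'x': 7, 'y': 29, 'z': 48, 'total': 84}

{'x': 7, 'y': 29, 'z': 48, 'total': 84}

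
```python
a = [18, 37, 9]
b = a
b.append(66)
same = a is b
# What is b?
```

After line 1: a = [18, 37, 9]
After line 2 (b = a is an alias, same object): a = [18, 37, 9], b = [18, 37, 9]
After line 3 (b.append mutates the shared list): a = [18, 37, 9, 66], b = [18, 37, 9, 66]
After line 4 (same = a is b; same object -> True): same = True

[18, 37, 9, 66]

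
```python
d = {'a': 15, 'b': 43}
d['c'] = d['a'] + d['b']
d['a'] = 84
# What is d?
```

After line 1: d = {'a': 15, 'b': 43}
After line 2 (d['c'] = 15 + 43): d = {'a': 15, 'b': 43, 'c': 58}
After line 3: d = {'a': 84, 'b': 43, 'c': 58}

{'a': 84, 'b': 43, 'c': 58}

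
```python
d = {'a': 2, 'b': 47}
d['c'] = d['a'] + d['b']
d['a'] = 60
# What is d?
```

After line 1: d = {'a': 2, 'b': 47}
After line 2 (d['c'] = 2 + 47): d = {'a': 2, 'b': 47, 'c': 49}
After line 3: d = {'a': 60, 'b': 47, 'c': 49}

{'a': 60, 'b': 47, 'c': 49}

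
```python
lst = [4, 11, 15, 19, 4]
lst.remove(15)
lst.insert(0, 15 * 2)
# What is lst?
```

After line 1: lst = [4, 11, 15, 19, 4]
After line 2 (remove first 15): lst = [4, 11, 19, 4]
After line 3 (insert 30 at index 0): lst = [30, 4, 11, 19, 4]

[30, 4, 11, 19, 4]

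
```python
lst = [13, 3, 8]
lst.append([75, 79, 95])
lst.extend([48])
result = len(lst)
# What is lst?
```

After line 1: lst = [13, 3, 8]
After line 2 (append adds [75, 79, 95] as single element): lst = [13, 3, 8, [75, 79, 95]]
After line 3 (extend unpacks [48], adds 48): lst = [13, 3, 8, [75, 79, 95], 48]
After line 4: result = len(lst) = 5

[13, 3, 8, [75, 79, 95], 48]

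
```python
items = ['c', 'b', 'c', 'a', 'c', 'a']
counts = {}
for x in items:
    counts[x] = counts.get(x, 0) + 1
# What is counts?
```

Initial: counts = {}, items = ['c', 'b', 'c', 'a', 'c', 'a']
See 'c': counts = {'c': 1}
See 'b': counts = {'c': 1, 'b': 1}
See 'c': counts = {'c': 2, 'b': 1}
See 'a': counts = {'c': 2, 'b': 1, 'a': 1}
See 'c': counts = {'c': 3, 'b': 1, 'a': 1}
See 'a': counts = {'c': 3, 'b': 1, 'a': 2}

{'c': 3, 'b': 1, 'a': 2}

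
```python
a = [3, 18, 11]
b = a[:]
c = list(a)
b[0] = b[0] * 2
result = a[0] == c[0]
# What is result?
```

After line 1: a = [3, 18, 11]
After line 2 (b = a[:], copy): a = [3, 18, 11], b = [3, 18, 11]
After line 3 (c = list(a) is a copy, new object): c = [3, 18, 11]
After line 4 (b[0] = 3 * 2 = 6; only b mutates (copy)): a = [3, 18, 11], b = [6, 18, 11], c = [3, 18, 11]
After line 5 (a[0] = 3, c[0] = 3; result = True)

True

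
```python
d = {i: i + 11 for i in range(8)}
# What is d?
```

{0: 11, 1: 12, 2: 13, 3: 14, 4: 15, 5: 16, 6: 17, 7: 18}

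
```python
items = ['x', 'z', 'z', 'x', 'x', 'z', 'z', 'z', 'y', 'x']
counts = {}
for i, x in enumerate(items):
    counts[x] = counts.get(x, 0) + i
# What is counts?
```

Initial: counts = {}, items = ['x', 'z', 'z', 'x', 'x', 'z', 'z', 'z', 'y', 'x']
i=0, x='x': counts = {'x': 0}
i=1, x='z': counts = {'x': 0, 'z': 1}
i=2, x='z': counts = {'x': 0, 'z': 3}
i=3, x='x': counts = {'x': 3, 'z': 3}
i=4, x='x': counts = {'x': 7, 'z': 3}
i=5, x='z': counts = {'x': 7, 'z': 8}
i=6, x='z': counts = {'x': 7, 'z': 14}
i=7, x='z': counts = {'x': 7, 'z': 21}
i=8, x='y': counts = {'x': 7, 'z': 21, 'y': 8}
i=9, x='x': counts = {'x': 16, 'z': 21, 'y': 8}

{'x': 16, 'z': 21, 'y': 8}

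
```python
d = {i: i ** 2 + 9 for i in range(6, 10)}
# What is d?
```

{6: 45, 7: 58, 8: 73, 9: 90}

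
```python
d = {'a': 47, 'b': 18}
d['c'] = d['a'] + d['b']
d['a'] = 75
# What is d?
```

After line 1: d = {'a': 47, 'b': 18}
After line 2 (d['c'] = 47 + 18): d = {'a': 47, 'b': 18, 'c': 65}
After line 3: d = {'a': 75, 'b': 18, 'c': 65}

{'a': 75, 'b': 18, 'c': 65}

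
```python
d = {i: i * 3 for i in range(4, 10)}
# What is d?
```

{4: 12, 5: 15, 6: 18, 7: 21, 8: 24, 9: 27}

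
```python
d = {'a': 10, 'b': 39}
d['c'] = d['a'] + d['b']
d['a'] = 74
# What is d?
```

After line 1: d = {'a': 10, 'b': 39}
After line 2 (d['c'] = 10 + 39): d = {'a': 10, 'b': 39, 'c': 49}
After line 3: d = {'a': 74, 'b': 39, 'c': 49}

{'a': 74, 'b': 39, 'c': 49}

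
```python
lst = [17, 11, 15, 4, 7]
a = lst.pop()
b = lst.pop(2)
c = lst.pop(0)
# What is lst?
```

After line 1: lst = [17, 11, 15, 4, 7]
After line 2 (pop() -> a = 7): lst = [17, 11, 15, 4]
After line 3 (pop(2) -> b = 15): lst = [17, 11, 4]
After line 4 (pop(0) -> c = 17): lst = [11, 4]

[11, 4]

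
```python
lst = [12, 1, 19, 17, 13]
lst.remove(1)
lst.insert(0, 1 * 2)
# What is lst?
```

After line 1: lst = [12, 1, 19, 17, 13]
After line 2 (remove first 1): lst = [12, 19, 17, 13]
After line 3 (insert 2 at index 0): lst = [2, 12, 19, 17, 13]

[2, 12, 19, 17, 13]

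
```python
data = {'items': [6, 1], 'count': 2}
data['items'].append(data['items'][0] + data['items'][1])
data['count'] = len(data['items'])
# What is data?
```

After line 1: data = {'items': [6, 1], 'count': 2}
After line 2 (append 6 + 1 = 7): data = {'items': [6, 1, 7], 'count': 2}
After line 3 (count = len(items) = 3): data = {'items': [6, 1, 7], 'count': 3}

{'items': [6, 1, 7], 'count': 3}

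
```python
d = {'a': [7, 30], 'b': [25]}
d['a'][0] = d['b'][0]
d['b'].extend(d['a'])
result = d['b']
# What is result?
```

After line 1: d = {'a': [7, 30], 'b': [25]}
After line 2 (a[0] = b[0] = 25): d = {'a': [25, 30], 'b': [25]}
After line 3 (b.extend(a) appends [25, 30]): d = {'a': [25, 30], 'b': [25, 25, 30]}
After line 4: result = d['b'] = [25, 25, 30]

[25, 25, 30]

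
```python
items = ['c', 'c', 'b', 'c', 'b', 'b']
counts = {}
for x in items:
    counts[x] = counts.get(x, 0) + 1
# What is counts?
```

Initial: counts = {}, items = ['c', 'c', 'b', 'c', 'b', 'b']
See 'c': counts = {'c': 1}
See 'c': counts = {'c': 2}
See 'b': counts = {'c': 2, 'b': 1}
See 'c': counts = {'c': 3, 'b': 1}
See 'b': counts = {'c': 3, 'b': 2}
See 'b': counts = {'c': 3, 'b': 3}

{'c': 3, 'b': 3}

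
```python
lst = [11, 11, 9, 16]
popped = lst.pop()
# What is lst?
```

[11, 11, 9]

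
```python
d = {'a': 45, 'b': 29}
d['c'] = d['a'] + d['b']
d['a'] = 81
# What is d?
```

After line 1: d = {'a': 45, 'b': 29}
After line 2 (d['c'] = 45 + 29): d = {'a': 45, 'b': 29, 'c': 74}
After line 3: d = {'a': 81, 'b': 29, 'c': 74}

{'a': 81, 'b': 29, 'c': 74}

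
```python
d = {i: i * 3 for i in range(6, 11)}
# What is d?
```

{6: 18, 7: 21, 8: 24, 9: 27, 10: 30}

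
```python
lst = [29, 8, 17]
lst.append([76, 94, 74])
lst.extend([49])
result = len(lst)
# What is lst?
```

After line 1: lst = [29, 8, 17]
After line 2 (append adds [76, 94, 74] as single element): lst = [29, 8, 17, [76, 94, 74]]
After line 3 (extend unpacks [49], adds 49): lst = [29, 8, 17, [76, 94, 74], 49]
After line 4: result = len(lst) = 5

[29, 8, 17, [76, 94, 74], 49]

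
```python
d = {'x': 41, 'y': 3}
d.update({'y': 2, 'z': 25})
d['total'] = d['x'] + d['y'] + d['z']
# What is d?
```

After line 1: d = {'x': 41, 'y': 3}
After line 2 (y overwritten, z added): d = {'x': 41, 'y': 2, 'z': 25}
After line 3 (total = 41 + 2 + 25 = 68): d = {'x': 41, 'y': 2, 'z': 25, 'total': 68}

{'x': 41, 'y': 2, 'z': 25, 'total': 68}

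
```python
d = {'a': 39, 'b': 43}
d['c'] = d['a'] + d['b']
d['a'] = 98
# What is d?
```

After line 1: d = {'a': 39, 'b': 43}
After line 2 (d['c'] = 39 + 43): d = {'a': 39, 'b': 43, 'c': 82}
After line 3: d = {'a': 98, 'b': 43, 'c': 82}

{'a': 98, 'b': 43, 'c': 82}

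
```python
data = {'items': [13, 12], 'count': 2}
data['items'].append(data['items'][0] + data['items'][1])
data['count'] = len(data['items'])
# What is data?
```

After line 1: data = {'items': [13, 12], 'count': 2}
After line 2 (append 13 + 12 = 25): data = {'items': [13, 12, 25], 'count': 2}
After line 3 (count = len(items) = 3): data = {'items': [13, 12, 25], 'count': 3}

{'items': [13, 12, 25], 'count': 3}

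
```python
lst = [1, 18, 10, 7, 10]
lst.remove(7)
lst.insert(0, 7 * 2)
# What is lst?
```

After line 1: lst = [1, 18, 10, 7, 10]
After line 2 (remove first 7): lst = [1, 18, 10, 10]
After line 3 (insert 14 at index 0): lst = [14, 1, 18, 10, 10]

[14, 1, 18, 10, 10]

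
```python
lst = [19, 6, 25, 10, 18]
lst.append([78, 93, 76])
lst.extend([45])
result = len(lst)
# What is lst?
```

After line 1: lst = [19, 6, 25, 10, 18]
After line 2 (append adds [78, 93, 76] as single element): lst = [19, 6, 25, 10, 18, [78, 93, 76]]
After line 3 (extend unpacks [45], adds 45): lst = [19, 6, 25, 10, 18, [78, 93, 76], 45]
After line 4: result = len(lst) = 7

[19, 6, 25, 10, 18, [78, 93, 76], 45]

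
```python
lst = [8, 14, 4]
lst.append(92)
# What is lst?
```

[8, 14, 4, 92]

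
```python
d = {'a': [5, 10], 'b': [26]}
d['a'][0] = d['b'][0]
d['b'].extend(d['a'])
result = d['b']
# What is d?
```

After line 1: d = {'a': [5, 10], 'b': [26]}
After line 2 (a[0] = b[0] = 26): d = {'a': [26, 10], 'b': [26]}
After line 3 (b.extend(a) appends [26, 10]): d = {'a': [26, 10], 'b': [26, 26, 10]}
After line 4: result = d['b'] = [26, 26, 10]

{'a': [26, 10], 'b': [26, 26, 10]}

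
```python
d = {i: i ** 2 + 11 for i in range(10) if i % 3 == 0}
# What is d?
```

{0: 11, 3: 20, 6: 47, 9: 92}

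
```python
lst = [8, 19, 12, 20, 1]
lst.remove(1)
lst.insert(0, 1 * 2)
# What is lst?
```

After line 1: lst = [8, 19, 12, 20, 1]
After line 2 (remove first 1): lst = [8, 19, 12, 20]
After line 3 (insert 2 at index 0): lst = [2, 8, 19, 12, 20]

[2, 8, 19, 12, 20]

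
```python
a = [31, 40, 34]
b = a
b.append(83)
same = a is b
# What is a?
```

After line 1: a = [31, 40, 34]
After line 2 (b = a is an alias, same object): a = [31, 40, 34], b = [31, 40, 34]
After line 3 (b.append mutates the shared list): a = [31, 40, 34, 83], b = [31, 40, 34, 83]
After line 4 (same = a is b; same object -> True): same = True

[31, 40, 34, 83]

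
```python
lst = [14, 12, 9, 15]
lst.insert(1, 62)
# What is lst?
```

[14, 62, 12, 9, 15]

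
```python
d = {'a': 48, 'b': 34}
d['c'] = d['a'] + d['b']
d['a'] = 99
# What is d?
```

After line 1: d = {'a': 48, 'b': 34}
After line 2 (d['c'] = 48 + 34): d = {'a': 48, 'b': 34, 'c': 82}
After line 3: d = {'a': 99, 'b': 34, 'c': 82}

{'a': 99, 'b': 34, 'c': 82}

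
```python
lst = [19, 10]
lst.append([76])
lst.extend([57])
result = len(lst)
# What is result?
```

After line 1: lst = [19, 10]
After line 2 (append adds [76] as single element): lst = [19, 10, [76]]
After line 3 (extend unpacks [57], adds 57): lst = [19, 10, [76], 57]
After line 4: result = len(lst) = 4

4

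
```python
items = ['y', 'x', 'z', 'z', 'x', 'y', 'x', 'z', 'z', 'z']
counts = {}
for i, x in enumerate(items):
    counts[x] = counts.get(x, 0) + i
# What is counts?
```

Initial: counts = {}, items = ['y', 'x', 'z', 'z', 'x', 'y', 'x', 'z', 'z', 'z']
i=0, x='y': counts = {'y': 0}
i=1, x='x': counts = {'y': 0, 'x': 1}
i=2, x='z': counts = {'y': 0, 'x': 1, 'z': 2}
i=3, x='z': counts = {'y': 0, 'x': 1, 'z': 5}
i=4, x='x': counts = {'y': 0, 'x': 5, 'z': 5}
i=5, x='y': counts = {'y': 5, 'x': 5, 'z': 5}
i=6, x='x': counts = {'y': 5, 'x': 11, 'z': 5}
i=7, x='z': counts = {'y': 5, 'x': 11, 'z': 12}
i=8, x='z': counts = {'y': 5, 'x': 11, 'z': 20}
i=9, x='z': counts = {'y': 5, 'x': 11, 'z': 29}

{'y': 5, 'x': 11, 'z': 29}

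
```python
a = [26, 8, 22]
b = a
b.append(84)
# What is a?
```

After line 1: a = [26, 8, 22]
After line 2 (b = a is an alias, same object): a = [26, 8, 22], b = [26, 8, 22]
After line 3 (b.append mutates the shared list): a = [26, 8, 22, 84], b = [26, 8, 22, 84]

[26, 8, 22, 84]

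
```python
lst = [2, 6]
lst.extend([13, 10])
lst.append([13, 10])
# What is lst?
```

After line 1: lst = [2, 6]
After line 2 (extend unpacks [13, 10]): lst = [2, 6, 13, 10]
After line 3 (append adds [13, 10] as single element): lst = [2, 6, 13, 10, [13, 10]]

[2, 6, 13, 10, [13, 10]]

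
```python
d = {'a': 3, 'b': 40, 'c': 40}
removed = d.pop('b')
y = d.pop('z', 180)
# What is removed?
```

After line 1: d = {'a': 3, 'b': 40, 'c': 40}
After line 2 (pop 'b' returns 40): d = {'a': 3, 'c': 40}, removed = 40
After line 3 (pop 'z' missing, returns default 180): d = {'a': 3, 'c': 40}, y = 180

40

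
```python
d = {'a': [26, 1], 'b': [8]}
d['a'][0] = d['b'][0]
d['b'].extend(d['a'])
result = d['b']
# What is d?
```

After line 1: d = {'a': [26, 1], 'b': [8]}
After line 2 (a[0] = b[0] = 8): d = {'a': [8, 1], 'b': [8]}
After line 3 (b.extend(a) appends [8, 1]): d = {'a': [8, 1], 'b': [8, 8, 1]}
After line 4: result = d['b'] = [8, 8, 1]

{'a': [8, 1], 'b': [8, 8, 1]}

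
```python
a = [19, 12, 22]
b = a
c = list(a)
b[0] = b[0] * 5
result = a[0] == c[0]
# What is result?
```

After line 1: a = [19, 12, 22]
After line 2 (b = a, alias): a = [19, 12, 22], b = [19, 12, 22]
After line 3 (c = list(a) is a copy, new object): c = [19, 12, 22]
After line 4 (b[0] = 19 * 5 = 95; mutates shared a/b): a = b = [95, 12, 22], c = [19, 12, 22]
After line 5 (a[0] = 95, c[0] = 19; result = False)

False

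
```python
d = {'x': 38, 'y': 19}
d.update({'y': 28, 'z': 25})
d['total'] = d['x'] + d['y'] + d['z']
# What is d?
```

After line 1: d = {'x': 38, 'y': 19}
After line 2 (y overwritten, z added): d = {'x': 38, 'y': 28, 'z': 25}
After line 3 (total = 38 + 28 + 25 = 91): d = {'x': 38, 'y': 28, 'z': 25, 'total': 91}

{'x': 38, 'y': 28, 'z': 25, 'total': 91}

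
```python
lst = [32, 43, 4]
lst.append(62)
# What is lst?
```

[32, 43, 4, 62]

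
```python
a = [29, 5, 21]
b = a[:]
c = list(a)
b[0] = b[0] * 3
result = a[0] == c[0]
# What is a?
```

After line 1: a = [29, 5, 21]
After line 2 (b = a[:], copy): a = [29, 5, 21], b = [29, 5, 21]
After line 3 (c = list(a) is a copy, new object): c = [29, 5, 21]
After line 4 (b[0] = 29 * 3 = 87; only b mutates (copy)): a = [29, 5, 21], b = [87, 5, 21], c = [29, 5, 21]
After line 5 (a[0] = 29, c[0] = 29; result = True)

[29, 5, 21]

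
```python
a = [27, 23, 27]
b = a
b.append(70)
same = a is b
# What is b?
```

After line 1: a = [27, 23, 27]
After line 2 (b = a is an alias, same object): a = [27, 23, 27], b = [27, 23, 27]
After line 3 (b.append mutates the shared list): a = [27, 23, 27, 70], b = [27, 23, 27, 70]
After line 4 (same = a is b; same object -> True): same = True

[27, 23, 27, 70]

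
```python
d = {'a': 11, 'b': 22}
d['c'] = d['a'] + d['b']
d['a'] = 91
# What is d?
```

After line 1: d = {'a': 11, 'b': 22}
After line 2 (d['c'] = 11 + 22): d = {'a': 11, 'b': 22, 'c': 33}
After line 3: d = {'a': 91, 'b': 22, 'c': 33}

{'a': 91, 'b': 22, 'c': 33}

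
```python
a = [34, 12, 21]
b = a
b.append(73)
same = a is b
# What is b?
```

After line 1: a = [34, 12, 21]
After line 2 (b = a is an alias, same object): a = [34, 12, 21], b = [34, 12, 21]
After line 3 (b.append mutates the shared list): a = [34, 12, 21, 73], b = [34, 12, 21, 73]
After line 4 (same = a is b; same object -> True): same = True

[34, 12, 21, 73]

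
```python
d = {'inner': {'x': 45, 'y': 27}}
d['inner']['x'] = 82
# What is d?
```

After line 1: d = {'inner': {'x': 45, 'y': 27}}
After line 2 (inner x overwritten): d = {'inner': {'x': 82, 'y': 27}}

{'inner': {'x': 82, 'y': 27}}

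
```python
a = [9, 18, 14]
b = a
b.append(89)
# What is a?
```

After line 1: a = [9, 18, 14]
After line 2 (b = a is an alias, same object): a = [9, 18, 14], b = [9, 18, 14]
After line 3 (b.append mutates the shared list): a = [9, 18, 14, 89], b = [9, 18, 14, 89]

[9, 18, 14, 89]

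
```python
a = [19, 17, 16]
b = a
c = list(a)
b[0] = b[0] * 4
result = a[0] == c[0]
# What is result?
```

After line 1: a = [19, 17, 16]
After line 2 (b = a, alias): a = [19, 17, 16], b = [19, 17, 16]
After line 3 (c = list(a) is a copy, new object): c = [19, 17, 16]
After line 4 (b[0] = 19 * 4 = 76; mutates shared a/b): a = b = [76, 17, 16], c = [19, 17, 16]
After line 5 (a[0] = 76, c[0] = 19; result = False)

False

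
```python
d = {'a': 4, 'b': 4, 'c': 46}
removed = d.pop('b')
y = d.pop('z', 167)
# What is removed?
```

After line 1: d = {'a': 4, 'b': 4, 'c': 46}
After line 2 (pop 'b' returns 4): d = {'a': 4, 'c': 46}, removed = 4
After line 3 (pop 'z' missing, returns default 167): d = {'a': 4, 'c': 46}, y = 167

4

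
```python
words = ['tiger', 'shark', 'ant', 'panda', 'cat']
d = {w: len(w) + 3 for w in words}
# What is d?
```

{'tiger': 8, 'shark': 8, 'ant': 6, 'panda': 8, 'cat': 6}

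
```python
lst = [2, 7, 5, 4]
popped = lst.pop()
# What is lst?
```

[2, 7, 5]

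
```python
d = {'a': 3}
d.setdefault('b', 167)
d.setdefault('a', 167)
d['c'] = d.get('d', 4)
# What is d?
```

After line 1: d = {'a': 3}
After line 2 (setdefault adds 'b'=167): d = {'a': 3, 'b': 167}
After line 3 (setdefault 'a' no-op, already exists): d = {'a': 3, 'b': 167}
After line 4 (get('d', 4) returns default since 'd' not in d): d = {'a': 3, 'b': 167, 'c': 4}

{'a': 3, 'b': 167, 'c': 4}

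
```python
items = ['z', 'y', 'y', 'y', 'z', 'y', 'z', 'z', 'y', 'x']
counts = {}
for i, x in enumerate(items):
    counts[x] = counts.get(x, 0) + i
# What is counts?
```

Initial: counts = {}, items = ['z', 'y', 'y', 'y', 'z', 'y', 'z', 'z', 'y', 'x']
i=0, x='z': counts = {'z': 0}
i=1, x='y': counts = {'z': 0, 'y': 1}
i=2, x='y': counts = {'z': 0, 'y': 3}
i=3, x='y': counts = {'z': 0, 'y': 6}
i=4, x='z': counts = {'z': 4, 'y': 6}
i=5, x='y': counts = {'z': 4, 'y': 11}
i=6, x='z': counts = {'z': 10, 'y': 11}
i=7, x='z': counts = {'z': 17, 'y': 11}
i=8, x='y': counts = {'z': 17, 'y': 19}
i=9, x='x': counts = {'z': 17, 'y': 19, 'x': 9}

{'z': 17, 'y': 19, 'x': 9}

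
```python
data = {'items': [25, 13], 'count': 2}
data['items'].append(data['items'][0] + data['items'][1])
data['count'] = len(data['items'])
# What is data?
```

After line 1: data = {'items': [25, 13], 'count': 2}
After line 2 (append 25 + 13 = 38): data = {'items': [25, 13, 38], 'count': 2}
After line 3 (count = len(items) = 3): data = {'items': [25, 13, 38], 'count': 3}

{'items': [25, 13, 38], 'count': 3}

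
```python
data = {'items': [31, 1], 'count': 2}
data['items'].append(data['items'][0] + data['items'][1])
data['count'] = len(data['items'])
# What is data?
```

After line 1: data = {'items': [31, 1], 'count': 2}
After line 2 (append 31 + 1 = 32): data = {'items': [31, 1, 32], 'count': 2}
After line 3 (count = len(items) = 3): data = {'items': [31, 1, 32], 'count': 3}

{'items': [31, 1, 32], 'count': 3}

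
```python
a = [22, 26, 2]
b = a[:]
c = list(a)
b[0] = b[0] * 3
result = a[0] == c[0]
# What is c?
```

After line 1: a = [22, 26, 2]
After line 2 (b = a[:], copy): a = [22, 26, 2], b = [22, 26, 2]
After line 3 (c = list(a) is a copy, new object): c = [22, 26, 2]
After line 4 (b[0] = 22 * 3 = 66; only b mutates (copy)): a = [22, 26, 2], b = [66, 26, 2], c = [22, 26, 2]
After line 5 (a[0] = 22, c[0] = 22; result = True)

[22, 26, 2]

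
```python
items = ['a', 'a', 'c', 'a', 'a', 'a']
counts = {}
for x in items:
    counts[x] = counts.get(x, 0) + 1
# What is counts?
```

Initial: counts = {}, items = ['a', 'a', 'c', 'a', 'a', 'a']
See 'a': counts = {'a': 1}
See 'a': counts = {'a': 2}
See 'c': counts = {'a': 2, 'c': 1}
See 'a': counts = {'a': 3, 'c': 1}
See 'a': counts = {'a': 4, 'c': 1}
See 'a': counts = {'a': 5, 'c': 1}

{'a': 5, 'c': 1}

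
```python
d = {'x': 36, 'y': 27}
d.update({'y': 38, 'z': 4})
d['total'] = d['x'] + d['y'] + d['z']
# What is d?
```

After line 1: d = {'x': 36, 'y': 27}
After line 2 (y overwritten, z added): d = {'x': 36, 'y': 38, 'z': 4}
After line 3 (total = 36 + 38 + 4 = 78): d = {'x': 36, 'y': 38, 'z': 4, 'total': 78}

{'x': 36, 'y': 38, 'z': 4, 'total': 78}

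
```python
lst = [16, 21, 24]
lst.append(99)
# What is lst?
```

[16, 21, 24, 99]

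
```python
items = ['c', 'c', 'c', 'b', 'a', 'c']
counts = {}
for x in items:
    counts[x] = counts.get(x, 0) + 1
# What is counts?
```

Initial: counts = {}, items = ['c', 'c', 'c', 'b', 'a', 'c']
See 'c': counts = {'c': 1}
See 'c': counts = {'c': 2}
See 'c': counts = {'c': 3}
See 'b': counts = {'c': 3, 'b': 1}
See 'a': counts = {'c': 3, 'b': 1, 'a': 1}
See 'c': counts = {'c': 4, 'b': 1, 'a': 1}

{'c': 4, 'b': 1, 'a': 1}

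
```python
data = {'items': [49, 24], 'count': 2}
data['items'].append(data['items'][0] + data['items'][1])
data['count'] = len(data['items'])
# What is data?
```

After line 1: data = {'items': [49, 24], 'count': 2}
After line 2 (append 49 + 24 = 73): data = {'items': [49, 24, 73], 'count': 2}
After line 3 (count = len(items) = 3): data = {'items': [49, 24, 73], 'count': 3}

{'items': [49, 24, 73], 'count': 3}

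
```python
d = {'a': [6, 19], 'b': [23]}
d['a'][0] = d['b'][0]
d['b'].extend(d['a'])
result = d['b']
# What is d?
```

After line 1: d = {'a': [6, 19], 'b': [23]}
After line 2 (a[0] = b[0] = 23): d = {'a': [23, 19], 'b': [23]}
After line 3 (b.extend(a) appends [23, 19]): d = {'a': [23, 19], 'b': [23, 23, 19]}
After line 4: result = d['b'] = [23, 23, 19]

{'a': [23, 19], 'b': [23, 23, 19]}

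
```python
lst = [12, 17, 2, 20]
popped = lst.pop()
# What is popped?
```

20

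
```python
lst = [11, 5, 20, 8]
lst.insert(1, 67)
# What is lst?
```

[11, 67, 5, 20, 8]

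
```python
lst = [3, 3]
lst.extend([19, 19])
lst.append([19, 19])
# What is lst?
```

After line 1: lst = [3, 3]
After line 2 (extend unpacks [19, 19]): lst = [3, 3, 19, 19]
After line 3 (append adds [19, 19] as single element): lst = [3, 3, 19, 19, [19, 19]]

[3, 3, 19, 19, [19, 19]]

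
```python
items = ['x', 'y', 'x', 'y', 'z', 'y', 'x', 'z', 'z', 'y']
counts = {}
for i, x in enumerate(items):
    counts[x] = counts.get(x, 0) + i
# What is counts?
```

Initial: counts = {}, items = ['x', 'y', 'x', 'y', 'z', 'y', 'x', 'z', 'z', 'y']
i=0, x='x': counts = {'x': 0}
i=1, x='y': counts = {'x': 0, 'y': 1}
i=2, x='x': counts = {'x': 2, 'y': 1}
i=3, x='y': counts = {'x': 2, 'y': 4}
i=4, x='z': counts = {'x': 2, 'y': 4, 'z': 4}
i=5, x='y': counts = {'x': 2, 'y': 9, 'z': 4}
i=6, x='x': counts = {'x': 8, 'y': 9, 'z': 4}
i=7, x='z': counts = {'x': 8, 'y': 9, 'z': 11}
i=8, x='z': counts = {'x': 8, 'y': 9, 'z': 19}
i=9, x='y': counts = {'x': 8, 'y': 18, 'z': 19}

{'x': 8, 'y': 18, 'z': 19}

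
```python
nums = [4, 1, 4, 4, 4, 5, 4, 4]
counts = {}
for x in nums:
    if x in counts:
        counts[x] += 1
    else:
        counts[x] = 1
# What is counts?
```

Initial: counts = {}, nums = [4, 1, 4, 4, 4, 5, 4, 4]
See 4: counts = {4: 1}
See 1: counts = {4: 1, 1: 1}
See 4: counts = {4: 2, 1: 1}
See 4: counts = {4: 3, 1: 1}
See 4: counts = {4: 4, 1: 1}
See 5: counts = {4: 4, 1: 1, 5: 1}
See 4: counts = {4: 5, 1: 1, 5: 1}
See 4: counts = {4: 6, 1: 1, 5: 1}

{4: 6, 1: 1, 5: 1}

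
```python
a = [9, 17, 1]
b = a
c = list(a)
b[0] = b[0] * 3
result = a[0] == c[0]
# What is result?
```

After line 1: a = [9, 17, 1]
After line 2 (b = a, alias): a = [9, 17, 1], b = [9, 17, 1]
After line 3 (c = list(a) is a copy, new object): c = [9, 17, 1]
After line 4 (b[0] = 9 * 3 = 27; mutates shared a/b): a = b = [27, 17, 1], c = [9, 17, 1]
After line 5 (a[0] = 27, c[0] = 9; result = False)

False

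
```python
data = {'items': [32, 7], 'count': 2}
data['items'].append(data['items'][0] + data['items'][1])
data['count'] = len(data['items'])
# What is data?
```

After line 1: data = {'items': [32, 7], 'count': 2}
After line 2 (append 32 + 7 = 39): data = {'items': [32, 7, 39], 'count': 2}
After line 3 (count = len(items) = 3): data = {'items': [32, 7, 39], 'count': 3}

{'items': [32, 7, 39], 'count': 3}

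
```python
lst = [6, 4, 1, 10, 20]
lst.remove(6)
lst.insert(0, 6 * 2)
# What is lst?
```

After line 1: lst = [6, 4, 1, 10, 20]
After line 2 (remove first 6): lst = [4, 1, 10, 20]
After line 3 (insert 12 at index 0): lst = [12, 4, 1, 10, 20]

[12, 4, 1, 10, 20]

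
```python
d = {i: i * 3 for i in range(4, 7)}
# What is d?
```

{4: 12, 5: 15, 6: 18}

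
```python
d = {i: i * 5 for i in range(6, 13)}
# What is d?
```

{6: 30, 7: 35, 8: 40, 9: 45, 10: 50, 11: 55, 12: 60}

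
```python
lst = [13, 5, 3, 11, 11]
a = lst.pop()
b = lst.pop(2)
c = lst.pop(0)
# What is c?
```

After line 1: lst = [13, 5, 3, 11, 11]
After line 2 (pop() -> a = 11): lst = [13, 5, 3, 11]
After line 3 (pop(2) -> b = 3): lst = [13, 5, 11]
After line 4 (pop(0) -> c = 13): lst = [5, 11]

13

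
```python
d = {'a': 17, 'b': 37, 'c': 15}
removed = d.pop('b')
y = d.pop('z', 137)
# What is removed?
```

After line 1: d = {'a': 17, 'b': 37, 'c': 15}
After line 2 (pop 'b' returns 37): d = {'a': 17, 'c': 15}, removed = 37
After line 3 (pop 'z' missing, returns default 137): d = {'a': 17, 'c': 15}, y = 137

37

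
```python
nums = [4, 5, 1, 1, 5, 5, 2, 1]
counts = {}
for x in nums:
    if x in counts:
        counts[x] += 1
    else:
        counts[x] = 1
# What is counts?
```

Initial: counts = {}, nums = [4, 5, 1, 1, 5, 5, 2, 1]
See 4: counts = {4: 1}
See 5: counts = {4: 1, 5: 1}
See 1: counts = {4: 1, 5: 1, 1: 1}
See 1: counts = {4: 1, 5: 1, 1: 2}
See 5: counts = {4: 1, 5: 2, 1: 2}
See 5: counts = {4: 1, 5: 3, 1: 2}
See 2: counts = {4: 1, 5: 3, 1: 2, 2: 1}
See 1: counts = {4: 1, 5: 3, 1: 3, 2: 1}

{4: 1, 5: 3, 1: 3, 2: 1}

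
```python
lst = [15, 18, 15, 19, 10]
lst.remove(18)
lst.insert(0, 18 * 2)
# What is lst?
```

After line 1: lst = [15, 18, 15, 19, 10]
After line 2 (remove first 18): lst = [15, 15, 19, 10]
After line 3 (insert 36 at index 0): lst = [36, 15, 15, 19, 10]

[36, 15, 15, 19, 10]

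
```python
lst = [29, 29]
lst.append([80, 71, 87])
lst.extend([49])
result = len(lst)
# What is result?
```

After line 1: lst = [29, 29]
After line 2 (append adds [80, 71, 87] as single element): lst = [29, 29, [80, 71, 87]]
After line 3 (extend unpacks [49], adds 49): lst = [29, 29, [80, 71, 87], 49]
After line 4: result = len(lst) = 4

4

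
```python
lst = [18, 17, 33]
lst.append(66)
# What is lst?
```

[18, 17, 33, 66]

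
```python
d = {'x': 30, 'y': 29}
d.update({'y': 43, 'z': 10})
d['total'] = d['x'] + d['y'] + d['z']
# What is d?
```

After line 1: d = {'x': 30, 'y': 29}
After line 2 (y overwritten, z added): d = {'x': 30, 'y': 43, 'z': 10}
After line 3 (total = 30 + 43 + 10 = 83): d = {'x': 30, 'y': 43, 'z': 10, 'total': 83}

{'x': 30, 'y': 43, 'z': 10, 'total': 83}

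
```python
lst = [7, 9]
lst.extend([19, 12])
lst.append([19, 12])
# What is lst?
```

After line 1: lst = [7, 9]
After line 2 (extend unpacks [19, 12]): lst = [7, 9, 19, 12]
After line 3 (append adds [19, 12] as single element): lst = [7, 9, 19, 12, [19, 12]]

[7, 9, 19, 12, [19, 12]]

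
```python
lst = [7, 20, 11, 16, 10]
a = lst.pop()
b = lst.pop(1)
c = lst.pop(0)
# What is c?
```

After line 1: lst = [7, 20, 11, 16, 10]
After line 2 (pop() -> a = 10): lst = [7, 20, 11, 16]
After line 3 (pop(1) -> b = 20): lst = [7, 11, 16]
After line 4 (pop(0) -> c = 7): lst = [11, 16]

7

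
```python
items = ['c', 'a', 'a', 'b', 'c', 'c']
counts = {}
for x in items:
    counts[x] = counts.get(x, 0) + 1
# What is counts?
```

Initial: counts = {}, items = ['c', 'a', 'a', 'b', 'c', 'c']
See 'c': counts = {'c': 1}
See 'a': counts = {'c': 1, 'a': 1}
See 'a': counts = {'c': 1, 'a': 2}
See 'b': counts = {'c': 1, 'a': 2, 'b': 1}
See 'c': counts = {'c': 2, 'a': 2, 'b': 1}
See 'c': counts = {'c': 3, 'a': 2, 'b': 1}

{'c': 3, 'a': 2, 'b': 1}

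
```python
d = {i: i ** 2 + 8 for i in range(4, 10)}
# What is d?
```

{4: 24, 5: 33, 6: 44, 7: 57, 8: 72, 9: 89}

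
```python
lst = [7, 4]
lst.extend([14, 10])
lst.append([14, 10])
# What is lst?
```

After line 1: lst = [7, 4]
After line 2 (extend unpacks [14, 10]): lst = [7, 4, 14, 10]
After line 3 (append adds [14, 10] as single element): lst = [7, 4, 14, 10, [14, 10]]

[7, 4, 14, 10, [14, 10]]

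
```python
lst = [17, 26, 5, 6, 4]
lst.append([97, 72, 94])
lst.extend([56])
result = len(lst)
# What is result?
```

After line 1: lst = [17, 26, 5, 6, 4]
After line 2 (append adds [97, 72, 94] as single element): lst = [17, 26, 5, 6, 4, [97, 72, 94]]
After line 3 (extend unpacks [56], adds 56): lst = [17, 26, 5, 6, 4, [97, 72, 94], 56]
After line 4: result = len(lst) = 7

7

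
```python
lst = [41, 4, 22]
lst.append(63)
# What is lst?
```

[41, 4, 22, 63]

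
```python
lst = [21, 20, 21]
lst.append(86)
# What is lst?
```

[21, 20, 21, 86]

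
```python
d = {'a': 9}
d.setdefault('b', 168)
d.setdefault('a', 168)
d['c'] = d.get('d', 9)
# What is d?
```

After line 1: d = {'a': 9}
After line 2 (setdefault adds 'b'=168): d = {'a': 9, 'b': 168}
After line 3 (setdefault 'a' no-op, already exists): d = {'a': 9, 'b': 168}
After line 4 (get('d', 9) returns default since 'd' not in d): d = {'a': 9, 'b': 168, 'c': 9}

{'a': 9, 'b': 168, 'c': 9}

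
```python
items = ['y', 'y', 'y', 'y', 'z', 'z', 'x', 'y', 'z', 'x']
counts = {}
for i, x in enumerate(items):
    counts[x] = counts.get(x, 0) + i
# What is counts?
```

Initial: counts = {}, items = ['y', 'y', 'y', 'y', 'z', 'z', 'x', 'y', 'z', 'x']
i=0, x='y': counts = {'y': 0}
i=1, x='y': counts = {'y': 1}
i=2, x='y': counts = {'y': 3}
i=3, x='y': counts = {'y': 6}
i=4, x='z': counts = {'y': 6, 'z': 4}
i=5, x='z': counts = {'y': 6, 'z': 9}
i=6, x='x': counts = {'y': 6, 'z': 9, 'x': 6}
i=7, x='y': counts = {'y': 13, 'z': 9, 'x': 6}
i=8, x='z': counts = {'y': 13, 'z': 17, 'x': 6}
i=9, x='x': counts = {'y': 13, 'z': 17, 'x': 15}

{'y': 13, 'z': 17, 'x': 15}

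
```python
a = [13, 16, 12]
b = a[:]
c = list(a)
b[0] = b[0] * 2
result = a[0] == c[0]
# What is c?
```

After line 1: a = [13, 16, 12]
After line 2 (b = a[:], copy): a = [13, 16, 12], b = [13, 16, 12]
After line 3 (c = list(a) is a copy, new object): c = [13, 16, 12]
After line 4 (b[0] = 13 * 2 = 26; only b mutates (copy)): a = [13, 16, 12], b = [26, 16, 12], c = [13, 16, 12]
After line 5 (a[0] = 13, c[0] = 13; result = True)

[13, 16, 12]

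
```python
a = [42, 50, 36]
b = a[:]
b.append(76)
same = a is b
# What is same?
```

After line 1: a = [42, 50, 36]
After line 2 (b = a[:] is a shallow copy, new object): a = [42, 50, 36], b = [42, 50, 36]
After line 3 (append only mutates b): a = [42, 50, 36], b = [42, 50, 36, 76]
After line 4 (same = a is b; different objects -> False): same = False

False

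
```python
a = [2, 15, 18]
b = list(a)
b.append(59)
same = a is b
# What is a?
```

After line 1: a = [2, 15, 18]
After line 2 (b = list(a) is a shallow copy, new object): a = [2, 15, 18], b = [2, 15, 18]
After line 3 (append only mutates b): a = [2, 15, 18], b = [2, 15, 18, 59]
After line 4 (same = a is b; different objects -> False): same = False

[2, 15, 18]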